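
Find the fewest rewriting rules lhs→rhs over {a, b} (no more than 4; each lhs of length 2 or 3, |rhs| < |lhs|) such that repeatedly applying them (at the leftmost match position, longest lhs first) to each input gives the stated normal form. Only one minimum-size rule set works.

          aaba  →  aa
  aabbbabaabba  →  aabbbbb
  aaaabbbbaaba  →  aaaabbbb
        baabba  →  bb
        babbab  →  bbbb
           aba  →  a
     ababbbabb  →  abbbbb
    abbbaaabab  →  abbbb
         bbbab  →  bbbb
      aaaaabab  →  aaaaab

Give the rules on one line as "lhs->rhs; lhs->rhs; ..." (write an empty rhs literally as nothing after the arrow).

  | aaba => aa
  | aabbbabaabba => aabbbbaabba => aabbbbba => aabbbbb
  | aaaabbbbaaba => aaaabbbba => aaaabbbb
  | baabba => bba => bb

aba->a; ba->b; baa->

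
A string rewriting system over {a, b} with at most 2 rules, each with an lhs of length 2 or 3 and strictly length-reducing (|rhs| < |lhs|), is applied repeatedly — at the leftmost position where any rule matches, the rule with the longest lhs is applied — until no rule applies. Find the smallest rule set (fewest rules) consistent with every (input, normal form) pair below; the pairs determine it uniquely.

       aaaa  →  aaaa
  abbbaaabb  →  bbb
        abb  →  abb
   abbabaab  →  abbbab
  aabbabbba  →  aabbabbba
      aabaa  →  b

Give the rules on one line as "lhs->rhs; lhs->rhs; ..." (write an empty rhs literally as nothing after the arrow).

  | aaaa
  | abbbaaabb => abbaabb => ababb => bbb
  | abb
  | abbabaab => abbbab

aba->b; baa->a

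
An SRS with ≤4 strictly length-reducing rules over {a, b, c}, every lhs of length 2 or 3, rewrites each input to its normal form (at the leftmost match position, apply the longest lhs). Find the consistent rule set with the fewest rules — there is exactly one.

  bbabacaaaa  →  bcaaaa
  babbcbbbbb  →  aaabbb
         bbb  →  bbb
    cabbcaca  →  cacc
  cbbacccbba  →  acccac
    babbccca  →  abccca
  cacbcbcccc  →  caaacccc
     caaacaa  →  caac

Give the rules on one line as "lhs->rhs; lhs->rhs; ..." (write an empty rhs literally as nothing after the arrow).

  | bbabacaaaa => bcbacaaaa => acacaaaa => bcaaaa
  | babbcbbbbb => cbbcbbbbb => abcbbbbb => aacbbbb => aaabbb
  | bbb
  | cabbcaca => cabbcb => cabac => cacc

aca->b; ba->c; bcb->ac; cb->a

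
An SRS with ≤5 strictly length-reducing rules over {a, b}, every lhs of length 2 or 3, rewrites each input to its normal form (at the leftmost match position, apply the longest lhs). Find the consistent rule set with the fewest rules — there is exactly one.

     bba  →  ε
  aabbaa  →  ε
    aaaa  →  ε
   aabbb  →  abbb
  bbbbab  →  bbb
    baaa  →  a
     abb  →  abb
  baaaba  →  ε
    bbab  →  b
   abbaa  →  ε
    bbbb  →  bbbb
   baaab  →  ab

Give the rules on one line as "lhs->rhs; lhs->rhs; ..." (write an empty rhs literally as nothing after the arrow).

  | bba => ε
  | aabbaa => abbaa => aa => ε
  | aaaa => aa => ε
  | aabbb => abbb

aa->; aab->ab; ba->a; bba->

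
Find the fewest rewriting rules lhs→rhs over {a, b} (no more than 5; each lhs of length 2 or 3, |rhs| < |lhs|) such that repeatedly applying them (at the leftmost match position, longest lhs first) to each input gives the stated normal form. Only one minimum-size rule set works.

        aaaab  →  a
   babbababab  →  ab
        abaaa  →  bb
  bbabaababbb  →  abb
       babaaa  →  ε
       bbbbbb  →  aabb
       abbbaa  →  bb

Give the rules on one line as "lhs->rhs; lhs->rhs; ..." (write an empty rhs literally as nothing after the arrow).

aaa->bb; ba->; bab->aa; bbb->ab

  | aaaab => bbab => baa => a
  | babbababab => aabababab => aaaaabab => bbaabab => babab => aaab => bbb => ab
  | abaaa => aaa => bb
  | bbabaababbb => baaaababbb => aaababbb => bbbabbb => ababbb => aaabb => bbbb => abb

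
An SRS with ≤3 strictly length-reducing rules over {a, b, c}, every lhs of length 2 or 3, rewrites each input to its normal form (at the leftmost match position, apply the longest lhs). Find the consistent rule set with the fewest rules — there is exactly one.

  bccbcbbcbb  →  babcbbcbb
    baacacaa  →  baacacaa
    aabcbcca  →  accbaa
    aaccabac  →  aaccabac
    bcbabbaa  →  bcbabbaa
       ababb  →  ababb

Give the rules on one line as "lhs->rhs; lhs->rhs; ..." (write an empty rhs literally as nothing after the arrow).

  | bccbcbbcbb => babcbbcbb
  | baacacaa
  | aabcbcca => accbcca => accbaa
  | aaccabac

aab->ac; bcc->ba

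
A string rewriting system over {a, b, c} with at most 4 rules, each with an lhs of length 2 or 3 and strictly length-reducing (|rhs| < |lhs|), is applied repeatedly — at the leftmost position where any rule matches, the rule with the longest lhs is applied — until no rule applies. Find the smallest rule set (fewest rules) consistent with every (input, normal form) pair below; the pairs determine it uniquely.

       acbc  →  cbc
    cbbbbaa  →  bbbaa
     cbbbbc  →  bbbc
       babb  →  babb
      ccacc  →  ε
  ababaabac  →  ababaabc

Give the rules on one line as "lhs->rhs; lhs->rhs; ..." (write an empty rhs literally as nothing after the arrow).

  | acbc => cbc
  | cbbbbaa => bbbaa
  | cbbbbc => bbbc
  | babb

ac->c; cbb->b; cc->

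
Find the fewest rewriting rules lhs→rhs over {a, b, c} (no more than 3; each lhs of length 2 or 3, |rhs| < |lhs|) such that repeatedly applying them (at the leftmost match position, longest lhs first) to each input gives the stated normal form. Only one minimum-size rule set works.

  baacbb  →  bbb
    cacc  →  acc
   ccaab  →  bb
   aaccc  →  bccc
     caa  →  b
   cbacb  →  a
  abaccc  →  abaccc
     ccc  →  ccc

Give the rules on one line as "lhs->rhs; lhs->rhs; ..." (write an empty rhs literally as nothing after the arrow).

aa->b; ca->a; cb->

  | baacbb => bbcbb => bbb
  | cacc => acc
  | ccaab => caab => aab => bb
  | aaccc => bccc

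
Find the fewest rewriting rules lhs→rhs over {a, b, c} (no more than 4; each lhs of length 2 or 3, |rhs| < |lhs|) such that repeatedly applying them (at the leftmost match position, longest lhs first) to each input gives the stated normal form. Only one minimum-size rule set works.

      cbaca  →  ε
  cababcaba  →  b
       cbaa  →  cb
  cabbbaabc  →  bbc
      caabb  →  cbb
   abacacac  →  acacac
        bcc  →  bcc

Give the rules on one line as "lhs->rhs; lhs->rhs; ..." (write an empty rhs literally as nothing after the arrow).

  | cbaca => caba => aa => ε
  | cababcaba => aabcaba => bcaba => baa => b
  | cbaa => cb
  | cabbbaabc => abbaabc => baabc => bbc

aa->; ab->; bac->ab; cab->a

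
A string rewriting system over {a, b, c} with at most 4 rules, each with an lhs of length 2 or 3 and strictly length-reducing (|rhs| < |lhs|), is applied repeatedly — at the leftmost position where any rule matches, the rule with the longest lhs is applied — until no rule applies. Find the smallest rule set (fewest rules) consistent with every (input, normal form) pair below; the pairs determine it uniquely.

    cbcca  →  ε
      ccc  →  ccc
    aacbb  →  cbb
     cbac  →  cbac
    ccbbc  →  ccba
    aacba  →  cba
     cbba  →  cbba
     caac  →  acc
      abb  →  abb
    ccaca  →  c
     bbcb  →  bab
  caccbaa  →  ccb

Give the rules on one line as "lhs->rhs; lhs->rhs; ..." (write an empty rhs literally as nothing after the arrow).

aa->; bc->a; ca->; caa->ac

  | cbcca => caca => ca => ε
  | ccc
  | aacbb => cbb
  | cbac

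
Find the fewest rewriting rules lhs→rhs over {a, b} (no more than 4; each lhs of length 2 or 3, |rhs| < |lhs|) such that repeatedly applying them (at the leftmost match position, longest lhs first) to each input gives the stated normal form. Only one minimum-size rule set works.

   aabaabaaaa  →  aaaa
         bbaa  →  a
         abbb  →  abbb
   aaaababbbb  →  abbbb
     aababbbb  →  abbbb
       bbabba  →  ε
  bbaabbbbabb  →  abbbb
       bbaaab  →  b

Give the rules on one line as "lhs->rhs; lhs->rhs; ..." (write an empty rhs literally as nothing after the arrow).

aab->b; ba->a; bba->

  | aabaabaaaa => baabaaaa => aabaaaa => baaaa => aaaa
  | bbaa => a
  | abbb
  | aaaababbbb => aababbbb => babbbb => abbbb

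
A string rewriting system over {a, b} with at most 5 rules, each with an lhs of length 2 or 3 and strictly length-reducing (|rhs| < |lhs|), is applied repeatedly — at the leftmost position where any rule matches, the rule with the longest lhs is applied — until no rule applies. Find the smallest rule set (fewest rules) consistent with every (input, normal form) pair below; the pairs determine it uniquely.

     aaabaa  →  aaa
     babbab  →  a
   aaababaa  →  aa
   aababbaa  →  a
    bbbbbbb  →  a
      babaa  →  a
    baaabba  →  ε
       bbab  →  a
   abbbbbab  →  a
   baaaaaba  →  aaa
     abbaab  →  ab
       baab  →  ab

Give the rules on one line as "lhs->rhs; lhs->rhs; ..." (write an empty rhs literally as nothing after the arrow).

  | aaabaa => aaa
  | babbab => bbab => bb => a
  | aaababaa => aabaa => aa
  | aababbaa => abbaa => aba => a

aab->; ba->; bb->a; bba->b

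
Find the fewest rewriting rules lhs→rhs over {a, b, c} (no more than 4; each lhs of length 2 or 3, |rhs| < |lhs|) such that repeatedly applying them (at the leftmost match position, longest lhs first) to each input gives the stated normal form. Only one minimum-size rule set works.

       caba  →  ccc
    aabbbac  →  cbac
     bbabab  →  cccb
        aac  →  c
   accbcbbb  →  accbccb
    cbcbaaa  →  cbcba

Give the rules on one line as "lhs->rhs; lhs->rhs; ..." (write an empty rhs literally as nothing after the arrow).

  | caba => ccc
  | aabbbac => bbbac => cbac
  | bbabab => cabab => cccb
  | aac => c

aa->; aba->cc; bb->c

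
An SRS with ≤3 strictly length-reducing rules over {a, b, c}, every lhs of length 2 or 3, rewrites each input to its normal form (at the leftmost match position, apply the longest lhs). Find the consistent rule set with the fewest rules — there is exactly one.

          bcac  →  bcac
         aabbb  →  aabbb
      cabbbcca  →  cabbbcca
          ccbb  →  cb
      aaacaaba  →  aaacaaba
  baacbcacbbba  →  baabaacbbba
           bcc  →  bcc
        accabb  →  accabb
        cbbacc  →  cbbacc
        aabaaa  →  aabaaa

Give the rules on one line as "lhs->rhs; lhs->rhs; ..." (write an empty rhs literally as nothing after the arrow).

cbc->ba; ccb->c

  | bcac
  | aabbb
  | cabbbcca
  | ccbb => cb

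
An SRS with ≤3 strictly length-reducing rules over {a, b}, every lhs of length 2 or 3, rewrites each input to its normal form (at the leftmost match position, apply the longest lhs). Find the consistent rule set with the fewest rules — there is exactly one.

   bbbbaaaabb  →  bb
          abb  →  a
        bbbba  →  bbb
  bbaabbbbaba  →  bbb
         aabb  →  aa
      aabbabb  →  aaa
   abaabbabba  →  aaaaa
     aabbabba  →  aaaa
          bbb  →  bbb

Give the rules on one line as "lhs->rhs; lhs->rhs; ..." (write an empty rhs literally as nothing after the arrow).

  | bbbbaaaabb => bbbaaabb => bbaabb => babb => bb
  | abb => ab => a
  | bbbba => bbb
  | bbaabbbbaba => babbbbaba => bbbbaba => bbbba => bbb

ab->a; ba->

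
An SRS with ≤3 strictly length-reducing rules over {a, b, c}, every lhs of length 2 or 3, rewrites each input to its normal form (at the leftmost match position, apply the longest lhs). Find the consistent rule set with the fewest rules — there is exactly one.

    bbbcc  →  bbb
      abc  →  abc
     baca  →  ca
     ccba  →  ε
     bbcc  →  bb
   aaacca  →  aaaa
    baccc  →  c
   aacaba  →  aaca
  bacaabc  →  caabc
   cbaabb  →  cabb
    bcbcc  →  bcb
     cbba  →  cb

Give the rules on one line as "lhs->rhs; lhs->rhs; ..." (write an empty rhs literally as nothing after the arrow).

ba->; cc->

  | bbbcc => bbb
  | abc
  | baca => ca
  | ccba => ba => ε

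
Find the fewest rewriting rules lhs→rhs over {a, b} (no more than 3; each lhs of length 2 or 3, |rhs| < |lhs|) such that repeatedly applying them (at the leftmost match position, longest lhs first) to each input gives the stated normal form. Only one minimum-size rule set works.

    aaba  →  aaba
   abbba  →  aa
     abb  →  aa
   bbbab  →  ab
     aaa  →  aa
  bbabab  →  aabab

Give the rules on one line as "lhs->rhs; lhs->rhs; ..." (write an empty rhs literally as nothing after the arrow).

  | aaba
  | abbba => aa
  | abb => aa
  | bbbab => ab

aaa->aa; bb->a; bbb->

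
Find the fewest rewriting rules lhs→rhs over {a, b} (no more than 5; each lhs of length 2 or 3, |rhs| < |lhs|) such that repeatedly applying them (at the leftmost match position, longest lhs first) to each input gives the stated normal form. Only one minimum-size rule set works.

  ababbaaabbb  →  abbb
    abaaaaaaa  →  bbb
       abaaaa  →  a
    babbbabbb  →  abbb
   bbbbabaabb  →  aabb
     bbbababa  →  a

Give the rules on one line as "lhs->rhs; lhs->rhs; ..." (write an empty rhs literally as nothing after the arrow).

aaa->b; aba->a; ba->a; baa->bb

  | ababbaaabbb => abbaaabbb => abbbabbb => abbabbb => ababbb => abbb
  | abaaaaaaa => aaaaaaa => baaaa => bbaa => bbb
  | abaaaa => aaaa => ba => a
  | babbbabbb => abbbabbb => abbabbb => ababbb => abbb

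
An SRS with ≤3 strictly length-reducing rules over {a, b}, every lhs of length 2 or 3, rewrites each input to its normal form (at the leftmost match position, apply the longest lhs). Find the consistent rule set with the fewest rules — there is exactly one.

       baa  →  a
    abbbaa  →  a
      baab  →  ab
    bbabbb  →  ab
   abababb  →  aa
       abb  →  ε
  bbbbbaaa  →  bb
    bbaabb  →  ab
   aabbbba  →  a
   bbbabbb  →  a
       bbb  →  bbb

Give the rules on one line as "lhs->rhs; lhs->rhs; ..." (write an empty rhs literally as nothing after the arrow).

  | baa => a
  | abbbaa => baa => a
  | baab => ab
  | bbabbb => babb => ab

abb->; ba->; bab->a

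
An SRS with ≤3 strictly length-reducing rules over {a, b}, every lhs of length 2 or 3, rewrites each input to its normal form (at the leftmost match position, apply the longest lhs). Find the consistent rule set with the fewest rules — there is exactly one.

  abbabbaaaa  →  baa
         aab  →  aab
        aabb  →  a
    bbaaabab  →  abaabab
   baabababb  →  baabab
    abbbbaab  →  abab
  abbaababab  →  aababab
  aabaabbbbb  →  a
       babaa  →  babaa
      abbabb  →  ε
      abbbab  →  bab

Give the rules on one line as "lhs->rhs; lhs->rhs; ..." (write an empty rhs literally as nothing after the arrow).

  | abbabbaaaa => abbaaaa => aaaa => baa
  | aab
  | aabb => a
  | bbaaabab => abaabab

aaa->ba; abb->; bba->ab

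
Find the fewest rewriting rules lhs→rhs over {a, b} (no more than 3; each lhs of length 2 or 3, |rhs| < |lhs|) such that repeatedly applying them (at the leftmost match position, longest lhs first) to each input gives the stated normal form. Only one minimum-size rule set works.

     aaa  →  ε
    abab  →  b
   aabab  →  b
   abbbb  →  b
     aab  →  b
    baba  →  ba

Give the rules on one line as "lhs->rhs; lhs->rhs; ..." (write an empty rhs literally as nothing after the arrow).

  | aaa => ε
  | abab => bab => bb => b
  | aabab => abab => bab => bb => b
  | abbbb => bbbb => bbb => bb => b

aaa->; ab->b; bb->b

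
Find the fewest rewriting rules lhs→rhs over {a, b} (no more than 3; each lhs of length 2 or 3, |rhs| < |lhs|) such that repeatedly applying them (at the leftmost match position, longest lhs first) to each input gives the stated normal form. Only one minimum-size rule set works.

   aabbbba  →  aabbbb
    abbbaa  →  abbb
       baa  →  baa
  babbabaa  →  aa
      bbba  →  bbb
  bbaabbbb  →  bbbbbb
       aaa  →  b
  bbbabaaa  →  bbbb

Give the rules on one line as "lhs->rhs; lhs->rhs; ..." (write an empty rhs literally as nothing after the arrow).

  | aabbbba => aabbbb
  | abbbaa => abbba => abbb
  | baa
  | babbabaa => babaa => aa

aaa->b; bab->; bba->bb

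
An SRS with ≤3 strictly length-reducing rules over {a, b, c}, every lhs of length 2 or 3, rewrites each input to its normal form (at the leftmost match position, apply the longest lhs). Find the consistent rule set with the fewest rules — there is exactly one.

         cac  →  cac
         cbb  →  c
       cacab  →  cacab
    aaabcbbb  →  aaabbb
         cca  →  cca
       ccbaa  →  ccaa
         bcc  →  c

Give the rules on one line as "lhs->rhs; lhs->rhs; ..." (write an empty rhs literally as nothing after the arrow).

bc->; cb->c

  | cac
  | cbb => cb => c
  | cacab
  | aaabcbbb => aaabbb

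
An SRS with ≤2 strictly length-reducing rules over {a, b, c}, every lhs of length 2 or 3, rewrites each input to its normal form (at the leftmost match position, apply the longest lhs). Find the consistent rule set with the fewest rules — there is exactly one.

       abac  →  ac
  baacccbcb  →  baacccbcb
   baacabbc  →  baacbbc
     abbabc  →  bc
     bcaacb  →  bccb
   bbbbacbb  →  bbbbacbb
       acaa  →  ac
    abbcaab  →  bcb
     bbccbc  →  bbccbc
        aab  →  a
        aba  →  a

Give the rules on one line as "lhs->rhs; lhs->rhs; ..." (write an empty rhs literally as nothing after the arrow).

ab->; ca->c

  | abac => ac
  | baacccbcb
  | baacabbc => baacbbc
  | abbabc => babc => bc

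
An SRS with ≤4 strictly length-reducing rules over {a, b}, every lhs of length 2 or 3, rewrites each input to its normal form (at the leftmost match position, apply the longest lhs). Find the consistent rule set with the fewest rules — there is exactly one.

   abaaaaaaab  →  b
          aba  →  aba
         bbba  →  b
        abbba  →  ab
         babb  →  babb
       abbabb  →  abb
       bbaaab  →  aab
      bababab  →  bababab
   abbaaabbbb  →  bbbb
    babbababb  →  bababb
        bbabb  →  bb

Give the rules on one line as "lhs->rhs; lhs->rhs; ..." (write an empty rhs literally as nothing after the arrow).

aaa->; baa->; bba->

  | abaaaaaaab => aaaaaab => aaab => b
  | aba
  | bbba => b
  | abbba => ab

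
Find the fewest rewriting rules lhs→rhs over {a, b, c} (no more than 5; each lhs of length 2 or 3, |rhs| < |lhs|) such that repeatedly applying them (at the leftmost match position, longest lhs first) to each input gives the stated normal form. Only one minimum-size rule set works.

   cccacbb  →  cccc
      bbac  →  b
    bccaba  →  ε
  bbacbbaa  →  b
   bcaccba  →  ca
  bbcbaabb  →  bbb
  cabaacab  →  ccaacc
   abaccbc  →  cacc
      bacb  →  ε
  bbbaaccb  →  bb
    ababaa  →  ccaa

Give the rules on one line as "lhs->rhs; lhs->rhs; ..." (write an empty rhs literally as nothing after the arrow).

ab->c; ba->; bc->b; cb->

  | cccacbb => cccab => cccc
  | bbac => bc => b
  | bccaba => bcaba => baba => ba => ε
  | bbacbbaa => bcbbaa => bbbaa => bba => b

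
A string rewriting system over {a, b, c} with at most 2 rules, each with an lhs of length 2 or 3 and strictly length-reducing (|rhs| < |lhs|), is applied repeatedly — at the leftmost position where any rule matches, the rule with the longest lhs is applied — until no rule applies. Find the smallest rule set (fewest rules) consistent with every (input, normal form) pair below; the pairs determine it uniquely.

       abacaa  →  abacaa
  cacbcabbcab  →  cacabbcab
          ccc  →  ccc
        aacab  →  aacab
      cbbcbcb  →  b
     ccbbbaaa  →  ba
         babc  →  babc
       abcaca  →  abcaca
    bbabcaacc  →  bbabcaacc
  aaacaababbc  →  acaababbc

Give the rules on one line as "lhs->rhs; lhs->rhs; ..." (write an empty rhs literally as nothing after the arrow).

  | abacaa
  | cacbcabbcab => cacabbcab
  | ccc
  | aacab

aaa->a; cb->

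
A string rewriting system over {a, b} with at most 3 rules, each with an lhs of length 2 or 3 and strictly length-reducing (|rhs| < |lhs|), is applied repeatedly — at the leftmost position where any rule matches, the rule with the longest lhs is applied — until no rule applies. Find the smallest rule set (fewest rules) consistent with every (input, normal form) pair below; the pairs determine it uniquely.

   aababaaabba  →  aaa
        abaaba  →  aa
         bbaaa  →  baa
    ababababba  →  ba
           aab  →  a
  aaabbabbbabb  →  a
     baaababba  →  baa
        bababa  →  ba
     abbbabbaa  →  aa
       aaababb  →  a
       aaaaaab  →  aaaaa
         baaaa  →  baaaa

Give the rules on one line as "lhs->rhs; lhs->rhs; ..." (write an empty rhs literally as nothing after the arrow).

  | aababaaabba => aabaaabba => aaaabba => aaaba => aaa
  | abaaba => aaba => aa
  | bbaaa => baa
  | ababababba => abababba => ababba => abba => ba

ab->; bb->a; bba->b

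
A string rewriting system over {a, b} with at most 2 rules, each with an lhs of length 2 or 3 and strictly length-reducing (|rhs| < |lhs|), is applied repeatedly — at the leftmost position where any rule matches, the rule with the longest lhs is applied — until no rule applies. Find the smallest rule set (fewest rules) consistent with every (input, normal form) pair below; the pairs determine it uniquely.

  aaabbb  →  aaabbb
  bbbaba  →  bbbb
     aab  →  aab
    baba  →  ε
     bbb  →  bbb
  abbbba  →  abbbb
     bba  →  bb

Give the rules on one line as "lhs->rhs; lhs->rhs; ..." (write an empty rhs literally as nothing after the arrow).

  | aaabbb
  | bbbaba => bbbba => bbbb
  | aab
  | baba => ba => ε

ba->; bba->bb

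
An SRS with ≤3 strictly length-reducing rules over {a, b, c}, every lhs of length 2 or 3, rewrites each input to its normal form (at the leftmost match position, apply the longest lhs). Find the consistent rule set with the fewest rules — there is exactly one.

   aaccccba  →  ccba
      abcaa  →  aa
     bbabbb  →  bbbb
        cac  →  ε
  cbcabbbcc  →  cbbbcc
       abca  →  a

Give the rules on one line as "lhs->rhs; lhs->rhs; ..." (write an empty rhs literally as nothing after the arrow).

ab->; ac->; ca->a

  | aaccccba => acccba => ccba
  | abcaa => caa => aa
  | bbabbb => bbbb
  | cac => ac => ε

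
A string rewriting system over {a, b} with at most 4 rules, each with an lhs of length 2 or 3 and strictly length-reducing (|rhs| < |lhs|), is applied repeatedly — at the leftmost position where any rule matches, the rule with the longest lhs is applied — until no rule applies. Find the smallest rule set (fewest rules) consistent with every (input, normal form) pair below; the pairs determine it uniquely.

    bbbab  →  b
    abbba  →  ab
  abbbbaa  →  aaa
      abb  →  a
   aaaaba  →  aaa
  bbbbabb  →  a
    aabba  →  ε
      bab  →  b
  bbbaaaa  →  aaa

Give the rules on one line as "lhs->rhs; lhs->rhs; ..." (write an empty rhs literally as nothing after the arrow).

  | bbbab => bab => b
  | abbba => aba => ab
  | abbbbaa => abbaa => aaa
  | abb => a

aab->; aba->ab; ba->; bb->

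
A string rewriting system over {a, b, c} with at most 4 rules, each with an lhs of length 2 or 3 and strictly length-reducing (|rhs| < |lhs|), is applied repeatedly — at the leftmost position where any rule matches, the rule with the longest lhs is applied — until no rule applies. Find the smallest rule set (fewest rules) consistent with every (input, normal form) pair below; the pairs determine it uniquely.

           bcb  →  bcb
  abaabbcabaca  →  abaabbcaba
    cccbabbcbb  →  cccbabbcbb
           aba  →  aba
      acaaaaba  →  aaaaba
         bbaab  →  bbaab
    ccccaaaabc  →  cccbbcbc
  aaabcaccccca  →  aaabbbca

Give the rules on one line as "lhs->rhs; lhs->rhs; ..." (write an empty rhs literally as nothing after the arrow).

  | bcb
  | abaabbcabaca => abaabbcaba
  | cccbabbcbb
  | aba

ac->; bcc->bb; caa->bc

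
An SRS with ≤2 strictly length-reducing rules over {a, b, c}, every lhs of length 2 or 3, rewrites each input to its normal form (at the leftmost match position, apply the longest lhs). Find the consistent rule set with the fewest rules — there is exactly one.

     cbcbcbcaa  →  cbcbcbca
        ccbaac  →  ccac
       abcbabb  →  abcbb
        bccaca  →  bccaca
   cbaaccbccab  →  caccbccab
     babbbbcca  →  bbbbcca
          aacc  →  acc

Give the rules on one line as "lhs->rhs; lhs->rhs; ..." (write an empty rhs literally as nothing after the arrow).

  | cbcbcbcaa => cbcbcbca
  | ccbaac => ccac
  | abcbabb => abcbb
  | bccaca

aa->a; ba->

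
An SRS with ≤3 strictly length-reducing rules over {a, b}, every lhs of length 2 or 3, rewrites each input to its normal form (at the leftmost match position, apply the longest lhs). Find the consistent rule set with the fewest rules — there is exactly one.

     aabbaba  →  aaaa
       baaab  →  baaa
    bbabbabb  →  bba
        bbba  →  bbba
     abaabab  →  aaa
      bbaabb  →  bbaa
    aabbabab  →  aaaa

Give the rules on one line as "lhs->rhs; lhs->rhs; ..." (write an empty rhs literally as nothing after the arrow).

  | aabbaba => aababa => aaaba => aaaa
  | baaab => baaa
  | bbabbabb => bbababb => bbabb => bbab => bba
  | bbba

aab->aa; ab->a; aba->a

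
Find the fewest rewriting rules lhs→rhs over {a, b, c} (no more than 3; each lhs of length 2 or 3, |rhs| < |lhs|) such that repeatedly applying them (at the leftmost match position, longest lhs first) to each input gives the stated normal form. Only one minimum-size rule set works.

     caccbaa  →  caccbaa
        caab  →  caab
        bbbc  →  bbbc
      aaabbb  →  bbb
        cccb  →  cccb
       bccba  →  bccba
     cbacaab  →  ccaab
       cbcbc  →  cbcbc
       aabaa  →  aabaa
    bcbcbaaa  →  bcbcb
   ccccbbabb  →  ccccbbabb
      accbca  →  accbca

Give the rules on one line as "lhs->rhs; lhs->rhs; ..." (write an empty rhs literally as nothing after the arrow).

aaa->; bac->c

  | caccbaa
  | caab
  | bbbc
  | aaabbb => bbb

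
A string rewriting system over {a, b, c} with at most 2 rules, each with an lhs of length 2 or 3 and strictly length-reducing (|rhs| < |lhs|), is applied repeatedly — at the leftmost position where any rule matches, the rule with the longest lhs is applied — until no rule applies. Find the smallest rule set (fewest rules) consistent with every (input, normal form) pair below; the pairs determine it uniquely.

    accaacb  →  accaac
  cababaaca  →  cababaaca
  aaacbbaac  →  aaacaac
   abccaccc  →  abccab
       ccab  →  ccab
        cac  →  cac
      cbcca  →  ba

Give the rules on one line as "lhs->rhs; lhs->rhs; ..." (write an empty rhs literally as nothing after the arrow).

  | accaacb => accaac
  | cababaaca
  | aaacbbaac => aaacbaac => aaacaac
  | abccaccc => abccab

cb->c; ccc->b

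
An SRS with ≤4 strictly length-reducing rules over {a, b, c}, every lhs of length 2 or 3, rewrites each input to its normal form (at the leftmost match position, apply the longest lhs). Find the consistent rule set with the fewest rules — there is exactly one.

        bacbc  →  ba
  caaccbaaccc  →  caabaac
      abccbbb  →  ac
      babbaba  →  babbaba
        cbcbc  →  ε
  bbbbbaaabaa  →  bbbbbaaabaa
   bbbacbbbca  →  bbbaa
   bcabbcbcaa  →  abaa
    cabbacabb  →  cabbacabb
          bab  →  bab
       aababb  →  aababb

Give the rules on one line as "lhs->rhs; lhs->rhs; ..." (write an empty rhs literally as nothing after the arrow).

  | bacbc => bacc => ba
  | caaccbaaccc => caabaaccc => caabaac
  | abccbbb => acbbb => acbb => acb => ac
  | babbaba

bc->; cb->c; cc->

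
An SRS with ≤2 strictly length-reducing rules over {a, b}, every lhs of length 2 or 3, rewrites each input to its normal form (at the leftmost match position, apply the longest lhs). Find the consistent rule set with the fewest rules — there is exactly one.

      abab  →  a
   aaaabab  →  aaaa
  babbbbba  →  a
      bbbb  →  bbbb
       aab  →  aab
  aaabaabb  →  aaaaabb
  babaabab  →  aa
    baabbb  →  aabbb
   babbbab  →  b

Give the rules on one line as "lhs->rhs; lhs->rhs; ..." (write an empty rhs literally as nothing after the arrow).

  | abab => a
  | aaaabab => aaaa
  | babbbbba => bbbba => bbba => bba => ba => a
  | bbbb

ba->a; bab->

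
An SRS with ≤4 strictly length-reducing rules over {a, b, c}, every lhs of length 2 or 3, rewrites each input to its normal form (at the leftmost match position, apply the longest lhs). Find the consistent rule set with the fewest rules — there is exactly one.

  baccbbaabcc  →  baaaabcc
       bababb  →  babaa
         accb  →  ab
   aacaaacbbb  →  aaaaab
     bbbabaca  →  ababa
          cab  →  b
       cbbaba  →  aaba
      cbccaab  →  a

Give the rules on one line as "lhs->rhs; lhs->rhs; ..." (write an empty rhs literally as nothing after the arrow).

bb->a; ca->; cb->b

  | baccbbaabcc => bacbbaabcc => babbaabcc => baaaabcc
  | bababb => babaa
  | accb => acb => ab
  | aacaaacbbb => aaaacbbb => aaaabbb => aaaaab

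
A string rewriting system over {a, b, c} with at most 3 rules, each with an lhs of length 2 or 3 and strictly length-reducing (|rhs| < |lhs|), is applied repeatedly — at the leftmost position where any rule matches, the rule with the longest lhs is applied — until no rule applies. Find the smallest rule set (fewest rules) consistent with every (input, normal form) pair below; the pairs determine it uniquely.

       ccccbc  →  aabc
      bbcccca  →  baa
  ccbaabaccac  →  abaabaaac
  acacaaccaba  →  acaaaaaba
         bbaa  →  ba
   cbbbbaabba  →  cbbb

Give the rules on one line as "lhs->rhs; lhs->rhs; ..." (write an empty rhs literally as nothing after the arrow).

  | ccccbc => accbc => aabc
  | bbcccca => bbacca => bcca => baa
  | ccbaabaccac => abaabaccac => abaabaaac
  | acacaaccaba => acaaaccaba => acaaaaaba

bba->b; cac->ca; cc->a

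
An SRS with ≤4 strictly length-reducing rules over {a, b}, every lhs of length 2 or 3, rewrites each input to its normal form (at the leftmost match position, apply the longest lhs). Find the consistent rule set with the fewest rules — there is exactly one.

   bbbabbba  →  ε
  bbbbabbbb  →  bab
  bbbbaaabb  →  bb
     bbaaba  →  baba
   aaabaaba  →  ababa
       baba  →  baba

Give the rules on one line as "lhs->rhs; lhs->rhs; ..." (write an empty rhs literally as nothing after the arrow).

  | bbbabbba => abbba => aa => ε
  | bbbbabbbb => babbbb => bab
  | bbbbaaabb => baaabb => aabb => bb
  | bbaaba => baba

aa->; aaa->ab; baa->a; bbb->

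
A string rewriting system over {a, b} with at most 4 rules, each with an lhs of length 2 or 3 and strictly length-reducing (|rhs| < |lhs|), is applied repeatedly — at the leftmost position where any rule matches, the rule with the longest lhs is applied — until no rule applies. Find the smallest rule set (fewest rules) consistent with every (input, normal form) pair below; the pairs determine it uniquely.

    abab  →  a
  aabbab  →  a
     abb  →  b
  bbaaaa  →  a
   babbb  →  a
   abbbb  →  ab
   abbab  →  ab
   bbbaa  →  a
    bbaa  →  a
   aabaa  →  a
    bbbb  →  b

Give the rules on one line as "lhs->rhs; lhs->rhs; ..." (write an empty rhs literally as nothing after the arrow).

aa->b; ba->a; bb->a

  | abab => aab => bb => a
  | aabbab => bbbab => abab => aab => bb => a
  | abb => aa => b
  | bbaaaa => aaaaa => baaa => aaa => ba => a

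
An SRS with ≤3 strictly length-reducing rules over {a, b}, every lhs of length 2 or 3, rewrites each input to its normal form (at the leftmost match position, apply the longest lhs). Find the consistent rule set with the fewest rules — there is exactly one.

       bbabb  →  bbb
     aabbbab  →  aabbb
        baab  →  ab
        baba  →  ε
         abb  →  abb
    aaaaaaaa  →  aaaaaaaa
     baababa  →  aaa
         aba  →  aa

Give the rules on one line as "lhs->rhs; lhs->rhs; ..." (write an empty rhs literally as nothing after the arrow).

aba->aa; ba->

  | bbabb => bbb
  | aabbbab => aabbb
  | baab => ab
  | baba => ba => ε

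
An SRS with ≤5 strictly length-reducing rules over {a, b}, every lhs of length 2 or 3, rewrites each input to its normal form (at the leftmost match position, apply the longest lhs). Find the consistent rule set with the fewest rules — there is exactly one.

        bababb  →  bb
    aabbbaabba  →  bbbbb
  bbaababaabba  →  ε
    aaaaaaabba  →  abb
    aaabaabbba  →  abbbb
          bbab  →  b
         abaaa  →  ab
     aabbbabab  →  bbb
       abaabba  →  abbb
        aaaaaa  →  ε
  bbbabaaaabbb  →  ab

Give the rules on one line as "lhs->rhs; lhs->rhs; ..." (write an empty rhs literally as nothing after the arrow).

  | bababb => aabb => bb
  | aabbbaabba => bbbaabba => bbbbba => bbbbb
  | bbaababaabba => bbbabaabba => bbaaabba => bbabba => baba => aa => ε
  | aaaaaaabba => aaaaabba => aaabba => abba => abb

aa->; ba->b; baa->b; bab->a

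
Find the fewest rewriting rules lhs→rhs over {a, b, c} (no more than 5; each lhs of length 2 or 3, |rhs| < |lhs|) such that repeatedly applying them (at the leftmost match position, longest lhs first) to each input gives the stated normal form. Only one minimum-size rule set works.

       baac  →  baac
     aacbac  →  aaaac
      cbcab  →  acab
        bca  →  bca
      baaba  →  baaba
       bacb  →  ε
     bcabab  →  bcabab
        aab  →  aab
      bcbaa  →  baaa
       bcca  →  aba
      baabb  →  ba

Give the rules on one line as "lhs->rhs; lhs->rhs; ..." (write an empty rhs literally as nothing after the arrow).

  | baac
  | aacbac => aaaac
  | cbcab => acab
  | bca

abb->; bac->ab; bcc->ab; cb->a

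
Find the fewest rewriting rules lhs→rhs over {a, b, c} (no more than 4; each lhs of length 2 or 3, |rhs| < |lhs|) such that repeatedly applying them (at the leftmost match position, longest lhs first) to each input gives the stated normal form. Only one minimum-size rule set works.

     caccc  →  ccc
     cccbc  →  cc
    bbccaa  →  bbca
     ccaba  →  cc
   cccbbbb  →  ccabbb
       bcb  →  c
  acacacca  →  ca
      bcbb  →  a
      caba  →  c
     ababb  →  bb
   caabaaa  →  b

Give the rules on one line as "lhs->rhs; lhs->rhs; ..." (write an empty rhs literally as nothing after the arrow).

aa->b; ac->; ba->c; cb->a

  | caccc => ccc
  | cccbc => ccac => cc
  | bbccaa => bbccb => bbca
  | ccaba => ccac => cc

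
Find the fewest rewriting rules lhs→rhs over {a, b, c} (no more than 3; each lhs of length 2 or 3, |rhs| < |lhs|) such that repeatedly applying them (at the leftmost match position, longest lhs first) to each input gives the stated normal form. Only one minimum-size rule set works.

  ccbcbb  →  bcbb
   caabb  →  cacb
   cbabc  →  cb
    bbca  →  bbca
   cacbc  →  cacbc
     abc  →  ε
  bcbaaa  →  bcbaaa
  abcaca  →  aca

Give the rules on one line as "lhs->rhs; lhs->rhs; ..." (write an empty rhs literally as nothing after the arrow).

  | ccbcbb => bcbb
  | caabb => cacb
  | cbabc => cbcc => cb
  | bbca

ab->c; cc->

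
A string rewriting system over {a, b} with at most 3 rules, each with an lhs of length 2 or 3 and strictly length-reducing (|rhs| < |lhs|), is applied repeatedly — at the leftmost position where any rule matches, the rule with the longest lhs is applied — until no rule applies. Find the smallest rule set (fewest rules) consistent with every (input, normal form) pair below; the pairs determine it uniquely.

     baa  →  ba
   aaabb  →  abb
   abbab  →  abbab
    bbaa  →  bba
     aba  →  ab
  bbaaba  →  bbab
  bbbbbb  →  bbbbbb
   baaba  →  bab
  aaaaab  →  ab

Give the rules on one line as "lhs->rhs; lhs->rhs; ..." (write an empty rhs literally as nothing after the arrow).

aa->a; aba->ab

  | baa => ba
  | aaabb => aabb => abb
  | abbab
  | bbaa => bba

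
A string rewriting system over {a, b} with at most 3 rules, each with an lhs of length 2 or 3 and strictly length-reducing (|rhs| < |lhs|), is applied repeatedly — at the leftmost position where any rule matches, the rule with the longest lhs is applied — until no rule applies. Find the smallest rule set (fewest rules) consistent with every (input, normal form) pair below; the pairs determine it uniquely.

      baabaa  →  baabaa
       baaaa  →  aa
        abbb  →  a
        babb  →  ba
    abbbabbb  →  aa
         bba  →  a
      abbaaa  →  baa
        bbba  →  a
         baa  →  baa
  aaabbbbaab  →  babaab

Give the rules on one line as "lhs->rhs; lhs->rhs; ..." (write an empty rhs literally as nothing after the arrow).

aaa->ba; bb->; bbb->

  | baabaa
  | baaaa => bbaa => aa
  | abbb => a
  | babb => ba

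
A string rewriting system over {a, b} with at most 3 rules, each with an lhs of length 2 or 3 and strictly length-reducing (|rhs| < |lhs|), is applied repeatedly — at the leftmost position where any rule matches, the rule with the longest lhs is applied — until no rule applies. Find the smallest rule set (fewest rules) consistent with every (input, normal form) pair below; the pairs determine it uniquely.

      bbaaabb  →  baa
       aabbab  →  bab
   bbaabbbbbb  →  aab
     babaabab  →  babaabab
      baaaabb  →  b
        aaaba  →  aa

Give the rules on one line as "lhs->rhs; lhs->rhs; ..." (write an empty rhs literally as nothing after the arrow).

  | bbaaabb => aaaabb => babb => baa
  | aabbab => aaaab => bab
  | bbaabbbbbb => aaabbbbbb => bbbbbbb => abbbb => aab
  | babaabab

aaa->b; bb->a; bbb->a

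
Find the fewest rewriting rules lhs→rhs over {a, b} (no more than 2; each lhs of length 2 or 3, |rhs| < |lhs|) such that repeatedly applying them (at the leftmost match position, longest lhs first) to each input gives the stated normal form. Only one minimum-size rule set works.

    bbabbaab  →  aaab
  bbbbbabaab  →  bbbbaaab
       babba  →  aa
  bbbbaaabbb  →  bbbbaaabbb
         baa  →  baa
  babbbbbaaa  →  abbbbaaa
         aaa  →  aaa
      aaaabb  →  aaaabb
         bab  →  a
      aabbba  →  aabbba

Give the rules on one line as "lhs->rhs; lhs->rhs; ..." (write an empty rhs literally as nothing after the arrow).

aba->aa; bab->a

  | bbabbaab => babaab => aaab
  | bbbbbabaab => bbbbaaab
  | babba => aba => aa
  | bbbbaaabbb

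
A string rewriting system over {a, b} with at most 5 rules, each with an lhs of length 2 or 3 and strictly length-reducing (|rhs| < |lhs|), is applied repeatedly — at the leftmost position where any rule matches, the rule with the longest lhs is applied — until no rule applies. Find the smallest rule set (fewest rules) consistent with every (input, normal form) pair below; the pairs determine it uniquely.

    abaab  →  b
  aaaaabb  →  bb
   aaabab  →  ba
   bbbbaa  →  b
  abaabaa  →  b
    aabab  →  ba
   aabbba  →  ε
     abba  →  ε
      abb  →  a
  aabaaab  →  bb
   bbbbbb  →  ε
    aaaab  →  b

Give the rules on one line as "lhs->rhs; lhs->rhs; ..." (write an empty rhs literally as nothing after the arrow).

  | abaab => aaab => aab => b
  | aaaaabb => aaaabb => aaabb => aabb => bb
  | aaabab => aabab => bab => ba
  | bbbbaa => aabaa => baa => b

aa->; aaa->aa; ab->a; bbb->aa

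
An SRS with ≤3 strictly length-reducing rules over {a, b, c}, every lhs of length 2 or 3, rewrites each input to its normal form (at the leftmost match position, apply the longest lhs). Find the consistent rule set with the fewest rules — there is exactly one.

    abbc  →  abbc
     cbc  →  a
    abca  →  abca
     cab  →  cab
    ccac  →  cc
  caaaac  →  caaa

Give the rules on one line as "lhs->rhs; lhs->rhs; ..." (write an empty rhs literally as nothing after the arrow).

ac->; cbc->a

  | abbc
  | cbc => a
  | abca
  | cab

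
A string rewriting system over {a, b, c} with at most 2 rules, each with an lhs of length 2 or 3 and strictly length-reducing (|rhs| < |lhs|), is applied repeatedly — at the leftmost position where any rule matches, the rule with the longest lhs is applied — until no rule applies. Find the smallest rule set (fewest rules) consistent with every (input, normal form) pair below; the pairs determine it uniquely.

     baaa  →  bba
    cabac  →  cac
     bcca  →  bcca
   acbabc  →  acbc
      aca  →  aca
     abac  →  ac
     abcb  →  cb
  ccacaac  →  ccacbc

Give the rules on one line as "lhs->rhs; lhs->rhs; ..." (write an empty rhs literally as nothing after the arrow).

aa->b; ab->

  | baaa => bba
  | cabac => cac
  | bcca
  | acbabc => acbc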